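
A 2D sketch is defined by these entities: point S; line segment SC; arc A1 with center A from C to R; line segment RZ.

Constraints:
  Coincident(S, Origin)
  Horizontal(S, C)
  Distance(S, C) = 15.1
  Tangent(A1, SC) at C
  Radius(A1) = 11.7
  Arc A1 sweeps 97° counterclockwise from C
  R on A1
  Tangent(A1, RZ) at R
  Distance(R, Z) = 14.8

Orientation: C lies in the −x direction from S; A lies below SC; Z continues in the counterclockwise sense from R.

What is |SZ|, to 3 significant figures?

37.3

S is at the origin; SC is horizontal with |SC| = 15.1 and C on the −x side, so C = (-15.1, 0.00). Tangency of A1 to SC means the radius AC is perpendicular to SC, so A = C + (0, -11.7) = (-15.1, -11.7). On A1, C sits at bearing 90° from A; a 97° counterclockwise sweep puts R at bearing 187°, so R = A + 11.7·(cos 187°, sin 187°) = (-26.7, -13.1). Since A1 is tangent to RZ there, AR ⟂ RZ, so RZ runs along (−sin 187°, cos 187°); with |RZ| = 14.8, Z = (-24.9, -27.8). Then |SZ| = |Z − S| = 37.3.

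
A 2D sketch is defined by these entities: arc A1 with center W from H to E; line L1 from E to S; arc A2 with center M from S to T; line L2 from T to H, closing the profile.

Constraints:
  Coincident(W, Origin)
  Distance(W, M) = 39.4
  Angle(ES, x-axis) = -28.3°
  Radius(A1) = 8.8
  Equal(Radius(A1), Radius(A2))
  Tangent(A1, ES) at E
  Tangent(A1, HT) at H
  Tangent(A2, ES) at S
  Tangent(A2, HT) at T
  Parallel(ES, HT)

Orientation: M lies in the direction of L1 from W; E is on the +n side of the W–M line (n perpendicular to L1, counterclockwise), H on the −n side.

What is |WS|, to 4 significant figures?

40.37

The slot axis is L1's direction at -28.3°, so u = (cos -28.3°, sin -28.3°) = (0.8805, -0.4741) and n = (−sin -28.3°, cos -28.3°) = (0.4741, 0.8805). W is at the origin and M lies 39.4 along u from W, so M = 39.4·u = (34.69, -18.68). Tangency of A1 to both parallel lines with radius 8.8 puts E and H at W ± 8.8·n: E = (4.172, 7.748), H = (-4.172, -7.748). Equal radii place S and T the same way about M: S = M + 8.8·n = (38.86, -10.93), T = M − 8.8·n = (30.52, -26.43). Then |WS| = |S − W| = 40.37.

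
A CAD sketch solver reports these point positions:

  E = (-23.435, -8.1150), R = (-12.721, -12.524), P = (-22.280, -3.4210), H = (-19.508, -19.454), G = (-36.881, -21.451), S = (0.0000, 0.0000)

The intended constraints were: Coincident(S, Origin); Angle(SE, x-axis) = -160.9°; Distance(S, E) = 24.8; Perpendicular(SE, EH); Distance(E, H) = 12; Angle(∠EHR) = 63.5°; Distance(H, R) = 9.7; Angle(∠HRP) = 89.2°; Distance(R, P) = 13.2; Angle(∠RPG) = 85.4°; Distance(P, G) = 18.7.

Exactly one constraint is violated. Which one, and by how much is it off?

Distance(P, G) = 18.7 — off by 4.50.

S = (0.00, 0.00) ✓; SE at -160.9° ✓; |SE| = 24.80 ✓; ∠(SE, EH) = 90.00° ✓; |EH| = 12.00 ✓; ∠EHR = 63.51° ✓; |HR| = 9.700 ✓; ∠HRP = 89.20° ✓; |RP| = 13.20 ✓; ∠RPG = 85.40° ✓; |PG| = 23.20 ✗.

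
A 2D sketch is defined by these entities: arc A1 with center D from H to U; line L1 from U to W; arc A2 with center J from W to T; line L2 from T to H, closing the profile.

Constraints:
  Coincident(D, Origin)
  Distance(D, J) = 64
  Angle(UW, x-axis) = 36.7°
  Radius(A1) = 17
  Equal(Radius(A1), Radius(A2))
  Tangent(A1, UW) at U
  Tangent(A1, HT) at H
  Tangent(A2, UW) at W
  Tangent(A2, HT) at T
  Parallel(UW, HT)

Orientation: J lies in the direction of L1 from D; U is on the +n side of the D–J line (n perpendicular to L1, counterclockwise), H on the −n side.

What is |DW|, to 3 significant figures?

66.2

Tangency of A1 to both parallel lines with radius 17.0 puts U and H at D ± 17.0·n: U = (-10.2, 13.6), H = (10.2, -13.6). Equal radii place W and T the same way about J: W = J + 17.0·n = (41.2, 51.9), T = J − 17.0·n = (61.5, 24.6). Then |DW| = |W − D| = 66.2.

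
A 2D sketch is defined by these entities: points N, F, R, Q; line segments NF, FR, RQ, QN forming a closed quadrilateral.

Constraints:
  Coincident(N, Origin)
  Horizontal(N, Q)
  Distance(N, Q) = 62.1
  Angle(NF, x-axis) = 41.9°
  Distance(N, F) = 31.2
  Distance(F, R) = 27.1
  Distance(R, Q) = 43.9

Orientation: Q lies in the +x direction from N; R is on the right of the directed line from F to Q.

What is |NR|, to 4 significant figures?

19.50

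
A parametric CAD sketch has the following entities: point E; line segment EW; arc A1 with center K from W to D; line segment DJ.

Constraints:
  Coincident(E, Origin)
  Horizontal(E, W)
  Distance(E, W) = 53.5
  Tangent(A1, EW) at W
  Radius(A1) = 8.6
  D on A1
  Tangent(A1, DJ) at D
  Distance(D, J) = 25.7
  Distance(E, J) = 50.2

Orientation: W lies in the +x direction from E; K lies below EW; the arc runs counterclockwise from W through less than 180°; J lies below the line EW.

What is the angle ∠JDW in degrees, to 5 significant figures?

141.85°

E is at the origin; E and W share the same y with |EW| = 53.5 and W on the +x side, so W = (53.500, 0.0000). A1 meets EW tangentially, so KW is at right angles to EW, so K = W + (0, -8.6) = (53.500, -8.6000). Since KD ⟂ DJ (tangency), |KJ| = √(8.6² + 25.7²) = 27.101 regardless of where D sits on A1. So J lies on both circle(E, 50.2) and circle(K, 27.101); the below-EW intersection is J = (39.060, -31.533). D is the foot of the tangent from J: D = (45.144, -6.5640).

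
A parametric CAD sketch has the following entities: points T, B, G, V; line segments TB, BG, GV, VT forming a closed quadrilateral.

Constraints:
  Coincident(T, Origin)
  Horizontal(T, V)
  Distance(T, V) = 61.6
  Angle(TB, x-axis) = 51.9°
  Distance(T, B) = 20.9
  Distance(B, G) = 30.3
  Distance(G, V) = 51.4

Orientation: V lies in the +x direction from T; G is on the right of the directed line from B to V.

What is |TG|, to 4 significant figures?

18.38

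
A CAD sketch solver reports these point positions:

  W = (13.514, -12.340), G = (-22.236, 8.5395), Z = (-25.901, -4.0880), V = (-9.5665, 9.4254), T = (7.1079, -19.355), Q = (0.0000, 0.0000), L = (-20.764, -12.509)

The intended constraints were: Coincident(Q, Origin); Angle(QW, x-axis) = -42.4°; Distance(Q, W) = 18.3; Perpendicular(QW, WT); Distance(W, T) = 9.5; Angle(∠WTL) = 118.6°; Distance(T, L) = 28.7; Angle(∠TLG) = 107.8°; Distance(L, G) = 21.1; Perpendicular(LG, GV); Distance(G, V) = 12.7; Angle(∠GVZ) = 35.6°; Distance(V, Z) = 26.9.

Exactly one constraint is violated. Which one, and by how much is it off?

Distance(V, Z) = 26.9 — off by 5.70.

Q = (0.00, 0.00) ✓; QW at -42.40° ✓; |QW| = 18.30 ✓; ∠(QW, WT) = 90.00° ✓; |WT| = 9.500 ✓; ∠WTL = 118.6° ✓; |TL| = 28.70 ✓; ∠TLG = 107.8° ✓; |LG| = 21.10 ✓; ∠(LG, GV) = 90.00° ✓; |GV| = 12.70 ✓; ∠GVZ = 35.60° ✓; |VZ| = 21.20 ✗.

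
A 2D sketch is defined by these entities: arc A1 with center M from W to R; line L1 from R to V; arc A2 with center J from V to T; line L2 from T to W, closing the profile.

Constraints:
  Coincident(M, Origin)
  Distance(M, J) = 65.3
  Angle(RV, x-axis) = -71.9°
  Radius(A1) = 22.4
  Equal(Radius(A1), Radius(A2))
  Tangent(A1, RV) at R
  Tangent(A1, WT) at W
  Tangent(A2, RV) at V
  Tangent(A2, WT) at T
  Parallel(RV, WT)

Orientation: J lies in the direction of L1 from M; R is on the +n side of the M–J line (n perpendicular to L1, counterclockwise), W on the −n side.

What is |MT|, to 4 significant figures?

69.04

Tangency of A1 to both parallel lines with radius 22.4 puts R and W at M ± 22.4·n: R = (21.29, 6.959), W = (-21.29, -6.959). Equal radii place V and T the same way about J: V = J + 22.4·n = (41.58, -55.11), T = J − 22.4·n = (-1.004, -69.03). Then |MT| = |T − M| = 69.04.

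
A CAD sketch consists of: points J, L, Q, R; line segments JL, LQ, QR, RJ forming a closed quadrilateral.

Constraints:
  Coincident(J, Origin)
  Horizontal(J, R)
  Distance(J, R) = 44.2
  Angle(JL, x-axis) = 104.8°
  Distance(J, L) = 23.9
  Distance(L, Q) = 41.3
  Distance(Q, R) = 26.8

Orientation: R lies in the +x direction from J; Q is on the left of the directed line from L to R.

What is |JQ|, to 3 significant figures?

43.3

Checks: |LQ| = 41.30 ✓; |QR| = 26.80 ✓.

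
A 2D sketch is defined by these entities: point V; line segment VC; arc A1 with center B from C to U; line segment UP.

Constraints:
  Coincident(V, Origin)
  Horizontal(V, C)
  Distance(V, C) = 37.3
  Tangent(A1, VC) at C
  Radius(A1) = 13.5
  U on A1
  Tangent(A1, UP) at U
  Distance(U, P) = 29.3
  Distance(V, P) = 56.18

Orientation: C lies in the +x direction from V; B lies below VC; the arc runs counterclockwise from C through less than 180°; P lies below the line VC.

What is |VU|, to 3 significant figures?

30.0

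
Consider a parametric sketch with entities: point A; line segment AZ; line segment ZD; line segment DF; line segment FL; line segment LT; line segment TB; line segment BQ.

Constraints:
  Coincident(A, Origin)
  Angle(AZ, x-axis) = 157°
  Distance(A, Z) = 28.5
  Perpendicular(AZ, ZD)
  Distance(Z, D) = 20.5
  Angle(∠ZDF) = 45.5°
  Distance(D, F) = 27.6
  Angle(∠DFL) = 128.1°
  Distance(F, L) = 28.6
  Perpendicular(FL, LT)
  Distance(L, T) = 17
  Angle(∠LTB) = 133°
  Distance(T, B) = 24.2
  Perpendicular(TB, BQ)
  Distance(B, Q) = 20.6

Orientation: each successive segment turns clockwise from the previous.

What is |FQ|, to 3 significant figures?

18.7

∠LTB = 133.0° gives TB at 104° from the x-axis; with |TB| = 24.2, B = (-42.2, 11.5). The perpendicularity gives BQ at right angles to TB, so BQ runs at 13.6°; with |BQ| = 20.6, Q = (-22.2, 16.3). Then |FQ| = |Q − F| = 18.7.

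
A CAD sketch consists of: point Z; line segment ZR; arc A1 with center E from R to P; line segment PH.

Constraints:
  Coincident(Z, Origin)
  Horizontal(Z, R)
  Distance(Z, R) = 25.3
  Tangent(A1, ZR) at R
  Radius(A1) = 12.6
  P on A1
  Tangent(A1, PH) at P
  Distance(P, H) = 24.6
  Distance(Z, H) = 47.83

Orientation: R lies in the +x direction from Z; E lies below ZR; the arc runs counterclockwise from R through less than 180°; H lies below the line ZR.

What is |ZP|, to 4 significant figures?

23.38

Checks: Z.y = 0.00, R.y = 0.00 ✓; |EP| = 12.60 ✓; ∠(EP, PH) = 90.00° ✓; |PH| = 24.60 ✓; |ZH| = 47.83 ✓.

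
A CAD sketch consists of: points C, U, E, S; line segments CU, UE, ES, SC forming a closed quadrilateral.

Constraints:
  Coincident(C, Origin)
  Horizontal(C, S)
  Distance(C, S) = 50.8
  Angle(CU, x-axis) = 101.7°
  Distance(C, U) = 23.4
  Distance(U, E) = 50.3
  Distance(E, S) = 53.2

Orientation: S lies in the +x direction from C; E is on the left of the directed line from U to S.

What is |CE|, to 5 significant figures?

63.129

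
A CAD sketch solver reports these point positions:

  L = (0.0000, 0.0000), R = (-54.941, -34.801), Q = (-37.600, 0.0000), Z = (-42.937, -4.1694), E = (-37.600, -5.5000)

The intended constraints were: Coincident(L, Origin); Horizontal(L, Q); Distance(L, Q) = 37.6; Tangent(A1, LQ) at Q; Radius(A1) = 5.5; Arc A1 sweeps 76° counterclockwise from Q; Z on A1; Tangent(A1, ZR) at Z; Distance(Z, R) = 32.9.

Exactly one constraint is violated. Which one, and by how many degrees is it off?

Tangent(A1, ZR) at Z — off by 7.40°.

L = (0.00, 0.00) ✓; L.y = 0.00, Q.y = 0.00 ✓; |LQ| = 37.60 ✓; ∠(EQ, QL) = 90.00° ✓; |EQ| = 5.500 ✓; bearing(E→Z) − bearing(E→Q) = 76.00° ✓; |EZ| = 5.500 ✓; ∠(EZ, ZR) = 97.40° ✗; |ZR| = 32.90 ✓.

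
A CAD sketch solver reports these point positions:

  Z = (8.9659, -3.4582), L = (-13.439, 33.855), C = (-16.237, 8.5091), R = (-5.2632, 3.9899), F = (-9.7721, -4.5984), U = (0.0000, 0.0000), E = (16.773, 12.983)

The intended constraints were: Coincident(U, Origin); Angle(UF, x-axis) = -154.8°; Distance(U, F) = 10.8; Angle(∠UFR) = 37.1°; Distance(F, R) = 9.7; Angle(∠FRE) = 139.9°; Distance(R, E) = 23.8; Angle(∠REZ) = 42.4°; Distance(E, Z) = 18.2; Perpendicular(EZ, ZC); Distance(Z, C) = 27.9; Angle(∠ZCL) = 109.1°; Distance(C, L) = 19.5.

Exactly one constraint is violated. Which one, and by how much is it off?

Distance(C, L) = 19.5 — off by 6.00.

U = (0.00, 0.00) ✓; UF at -154.8° ✓; |UF| = 10.80 ✓; ∠UFR = 37.10° ✓; |FR| = 9.700 ✓; ∠FRE = 139.9° ✓; |RE| = 23.80 ✓; ∠REZ = 42.40° ✓; |EZ| = 18.20 ✓; ∠(EZ, ZC) = 90.00° ✓; |ZC| = 27.90 ✓; ∠ZCL = 109.1° ✓; |CL| = 25.50 ✗.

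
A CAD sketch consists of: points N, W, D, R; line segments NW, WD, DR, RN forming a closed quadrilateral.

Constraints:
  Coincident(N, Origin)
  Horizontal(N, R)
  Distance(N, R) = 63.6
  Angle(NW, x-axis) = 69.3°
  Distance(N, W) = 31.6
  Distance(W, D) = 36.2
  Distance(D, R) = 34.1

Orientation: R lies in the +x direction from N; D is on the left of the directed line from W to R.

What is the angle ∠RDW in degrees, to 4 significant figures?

117.7°

N is at the origin; N and R share the same y with |NR| = 63.6 and R in +x, so R = (63.6, 0). NW runs at 69.3° with |NW| = 31.6, so W = (11.17, 29.56). D is determined by |WD| = 36.2 and |DR| = 34.1 together: it lies at the intersection of circle(W, 36.2) and circle(R, 34.1). With |WR| = 60.19, the foot of the radical line on WR is 31.32 from W and the perpendicular offset is √(36.2² − 31.32²) = 18.15. Taking the left-of-WR solution: D = (47.37, 29.99).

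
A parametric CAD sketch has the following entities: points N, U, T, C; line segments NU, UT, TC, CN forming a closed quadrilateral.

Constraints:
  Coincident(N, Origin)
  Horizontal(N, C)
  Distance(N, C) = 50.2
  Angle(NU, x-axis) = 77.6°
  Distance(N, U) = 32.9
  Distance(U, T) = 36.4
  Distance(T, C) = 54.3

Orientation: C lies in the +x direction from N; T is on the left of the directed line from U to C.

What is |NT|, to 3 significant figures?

64.4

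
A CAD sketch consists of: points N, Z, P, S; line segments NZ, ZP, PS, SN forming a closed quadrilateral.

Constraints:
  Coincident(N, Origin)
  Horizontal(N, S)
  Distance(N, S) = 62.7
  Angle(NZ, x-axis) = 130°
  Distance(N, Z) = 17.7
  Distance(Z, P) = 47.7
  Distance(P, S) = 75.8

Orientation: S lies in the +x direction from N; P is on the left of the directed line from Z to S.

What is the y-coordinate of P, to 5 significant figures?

55.592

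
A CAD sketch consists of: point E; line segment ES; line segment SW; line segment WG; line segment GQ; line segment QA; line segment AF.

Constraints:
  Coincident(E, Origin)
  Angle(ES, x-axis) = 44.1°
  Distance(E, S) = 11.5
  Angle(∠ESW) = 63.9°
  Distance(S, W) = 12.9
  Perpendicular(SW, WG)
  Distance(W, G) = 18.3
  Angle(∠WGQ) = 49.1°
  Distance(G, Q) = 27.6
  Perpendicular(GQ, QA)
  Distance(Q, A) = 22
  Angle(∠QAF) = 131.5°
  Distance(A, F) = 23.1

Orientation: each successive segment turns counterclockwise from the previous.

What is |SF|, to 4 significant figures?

33.91

GQ ⟂ QA, so QA runs at 111.1°; with |QA| = 22.0, A = (7.752, 25.62). ∠QAF = 131.5° gives AF at 159.6° from the x-axis; with |AF| = 23.1, F = (-13.90, 33.67). Then |SF| = |F − S| = 33.91.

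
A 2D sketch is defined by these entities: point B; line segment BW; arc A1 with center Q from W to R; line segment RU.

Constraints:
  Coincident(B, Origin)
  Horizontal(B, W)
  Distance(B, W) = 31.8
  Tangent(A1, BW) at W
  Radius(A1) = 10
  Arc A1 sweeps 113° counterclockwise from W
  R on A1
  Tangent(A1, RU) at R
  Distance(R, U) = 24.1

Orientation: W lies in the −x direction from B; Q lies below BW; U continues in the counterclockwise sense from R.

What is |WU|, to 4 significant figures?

36.09

B is at the origin; B and W share the same y with |BW| = 31.8 and W on the −x side, so W = (-31.80, 0.000). Tangency of A1 to BW means the radius QW is perpendicular to BW, so Q = W + (0, -10) = (-31.80, -10.00). On A1, W sits at bearing 90° from Q; a 113° counterclockwise sweep puts R at bearing 203°, so R = Q + 10.0·(cos 203°, sin 203°) = (-41.01, -13.91). Tangency of A1 to RU means the radius QR is perpendicular to RU, so RU runs along (−sin 203°, cos 203°); with |RU| = 24.1, U = (-31.59, -36.09). Then |WU| = |U − W| = 36.09.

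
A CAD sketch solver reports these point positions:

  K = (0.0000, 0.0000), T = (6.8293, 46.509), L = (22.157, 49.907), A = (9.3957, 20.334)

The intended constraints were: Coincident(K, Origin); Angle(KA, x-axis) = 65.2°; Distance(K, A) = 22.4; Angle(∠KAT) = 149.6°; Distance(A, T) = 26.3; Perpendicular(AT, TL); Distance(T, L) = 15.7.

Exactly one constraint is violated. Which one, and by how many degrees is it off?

Perpendicular(AT, TL) — off by 6.90°.

K = (0.00, 0.00) ✓; KA at 65.20° ✓; |KA| = 22.40 ✓; ∠KAT = 149.6° ✓; |AT| = 26.30 ✓; ∠(AT, TL) = 83.10° ✗; |TL| = 15.70 ✓.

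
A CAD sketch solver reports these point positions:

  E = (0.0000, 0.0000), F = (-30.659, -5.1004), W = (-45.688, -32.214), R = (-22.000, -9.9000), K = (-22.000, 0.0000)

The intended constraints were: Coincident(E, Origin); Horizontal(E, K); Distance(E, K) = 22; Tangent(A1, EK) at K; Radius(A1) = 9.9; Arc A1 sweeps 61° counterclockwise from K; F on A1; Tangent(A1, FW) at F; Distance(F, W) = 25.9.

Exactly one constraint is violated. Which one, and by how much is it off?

Distance(F, W) = 25.9 — off by 5.10.

E = (0.00, 0.00) ✓; E.y = 0.00, K.y = 0.00 ✓; |EK| = 22.00 ✓; ∠(RK, KE) = 90.00° ✓; |RK| = 9.900 ✓; bearing(R→F) − bearing(R→K) = 61.00° ✓; |RF| = 9.900 ✓; ∠(RF, FW) = 90.00° ✓; |FW| = 31.00 ✗.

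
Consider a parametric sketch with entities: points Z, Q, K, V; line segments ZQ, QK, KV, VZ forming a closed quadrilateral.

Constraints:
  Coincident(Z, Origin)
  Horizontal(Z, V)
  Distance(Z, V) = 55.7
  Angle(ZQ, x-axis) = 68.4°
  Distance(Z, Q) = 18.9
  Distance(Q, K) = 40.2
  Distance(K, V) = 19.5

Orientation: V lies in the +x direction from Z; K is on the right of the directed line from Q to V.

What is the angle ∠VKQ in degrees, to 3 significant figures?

116°

Checks: |QK| = 40.20 ✓; |KV| = 19.50 ✓.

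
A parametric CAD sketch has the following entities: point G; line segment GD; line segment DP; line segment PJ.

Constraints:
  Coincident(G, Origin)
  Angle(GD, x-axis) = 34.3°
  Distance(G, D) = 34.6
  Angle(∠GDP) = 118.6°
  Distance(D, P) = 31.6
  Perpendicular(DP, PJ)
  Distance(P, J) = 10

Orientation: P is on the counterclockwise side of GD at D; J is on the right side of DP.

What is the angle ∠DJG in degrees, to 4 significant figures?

22.42°

G is at the origin; GD runs at 34.3° with length 34.6, so D = 34.6·(cos 34.3°, sin 34.3°) = (28.58, 19.50). ∠GDP = 118.6°, so DP runs at 34.3° + (180° − 118.6°) = 95.70° from the x-axis; with |DP| = 31.6, P = D + 31.6·(cos 95.70°, sin 95.70°) = (25.44, 50.94). DP ⟂ PJ; with |PJ| = 10.0 on the right of DP, J = P + 10.0·(0.9951, 0.09932) = (35.40, 51.93). Then cos ∠DJG = JD·JG / (|JD||JG|), giving 22.42°.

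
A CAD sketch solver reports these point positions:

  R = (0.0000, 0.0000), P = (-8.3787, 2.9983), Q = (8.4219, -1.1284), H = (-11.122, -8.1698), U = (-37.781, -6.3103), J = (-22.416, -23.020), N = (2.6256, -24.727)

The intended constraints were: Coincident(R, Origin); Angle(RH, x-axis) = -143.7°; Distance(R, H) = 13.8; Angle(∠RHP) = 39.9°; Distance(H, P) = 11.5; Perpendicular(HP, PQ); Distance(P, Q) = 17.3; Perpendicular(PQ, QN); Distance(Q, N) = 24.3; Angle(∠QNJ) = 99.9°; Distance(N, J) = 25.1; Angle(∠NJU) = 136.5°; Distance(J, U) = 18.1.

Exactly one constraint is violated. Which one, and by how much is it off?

Distance(J, U) = 18.1 — off by 4.60.

R = (0.00, 0.00) ✓; RH at -143.7° ✓; |RH| = 13.80 ✓; ∠RHP = 39.90° ✓; |HP| = 11.50 ✓; ∠(HP, PQ) = 90.00° ✓; |PQ| = 17.30 ✓; ∠(PQ, QN) = 90.00° ✓; |QN| = 24.30 ✓; ∠QNJ = 99.90° ✓; |NJ| = 25.10 ✓; ∠NJU = 136.5° ✓; |JU| = 22.70 ✗.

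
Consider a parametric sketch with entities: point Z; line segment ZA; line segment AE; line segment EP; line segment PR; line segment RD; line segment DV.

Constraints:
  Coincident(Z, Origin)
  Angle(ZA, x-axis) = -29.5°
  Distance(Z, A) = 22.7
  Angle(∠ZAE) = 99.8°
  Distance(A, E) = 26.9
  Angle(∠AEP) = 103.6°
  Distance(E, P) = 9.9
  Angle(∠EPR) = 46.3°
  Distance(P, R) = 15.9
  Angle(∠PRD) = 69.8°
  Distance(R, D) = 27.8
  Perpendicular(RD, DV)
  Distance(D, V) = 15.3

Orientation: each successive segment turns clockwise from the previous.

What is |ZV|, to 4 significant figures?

57.13

∠PRD = 69.8° gives RD at -70.00° from the x-axis; with |RD| = 27.8, D = (22.50, -51.31). The perpendicularity gives DV at right angles to RD, so DV runs at -160.0°; with |DV| = 15.3, V = (8.120, -56.55). Then |ZV| = |V − Z| = 57.13.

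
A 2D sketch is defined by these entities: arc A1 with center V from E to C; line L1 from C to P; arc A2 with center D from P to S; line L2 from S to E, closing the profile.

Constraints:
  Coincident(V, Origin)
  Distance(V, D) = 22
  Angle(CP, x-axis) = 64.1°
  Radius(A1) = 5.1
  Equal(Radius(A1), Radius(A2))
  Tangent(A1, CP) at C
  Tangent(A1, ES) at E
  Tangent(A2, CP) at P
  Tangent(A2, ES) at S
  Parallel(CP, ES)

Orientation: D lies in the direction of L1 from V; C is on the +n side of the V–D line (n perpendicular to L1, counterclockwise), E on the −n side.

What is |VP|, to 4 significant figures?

22.58

The slot axis is L1's direction at 64.1°, so u = (cos 64.1°, sin 64.1°) = (0.4368, 0.8996) and n = (−sin 64.1°, cos 64.1°) = (-0.8996, 0.4368). V is at the origin and D lies 22.0 along u from V, so D = 22.0·u = (9.610, 19.79). Tangency of A1 to both parallel lines with radius 5.1 puts C and E at V ± 5.1·n: C = (-4.588, 2.228), E = (4.588, -2.228). Equal radii place P and S the same way about D: P = D + 5.1·n = (5.022, 22.02), S = D − 5.1·n = (14.20, 17.56). Then |VP| = |P − V| = 22.58.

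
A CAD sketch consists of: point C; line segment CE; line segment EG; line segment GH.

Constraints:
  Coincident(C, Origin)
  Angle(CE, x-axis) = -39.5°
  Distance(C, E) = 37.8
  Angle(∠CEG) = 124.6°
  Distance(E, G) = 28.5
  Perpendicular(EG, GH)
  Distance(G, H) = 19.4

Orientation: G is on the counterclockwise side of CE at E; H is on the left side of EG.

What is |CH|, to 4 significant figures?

51.32

∠CEG = 124.6°, so EG runs at -39.5° + (180° − 124.6°) = 15.90° from the x-axis; with |EG| = 28.5, G = E + 28.5·(cos 15.90°, sin 15.90°) = (56.58, -16.24). EG ⟂ GH; with |GH| = 19.4 on the left of EG, H = G + 19.4·(-0.2740, 0.9617) = (51.26, 2.422). Then |CH| = |H − C| = 51.32.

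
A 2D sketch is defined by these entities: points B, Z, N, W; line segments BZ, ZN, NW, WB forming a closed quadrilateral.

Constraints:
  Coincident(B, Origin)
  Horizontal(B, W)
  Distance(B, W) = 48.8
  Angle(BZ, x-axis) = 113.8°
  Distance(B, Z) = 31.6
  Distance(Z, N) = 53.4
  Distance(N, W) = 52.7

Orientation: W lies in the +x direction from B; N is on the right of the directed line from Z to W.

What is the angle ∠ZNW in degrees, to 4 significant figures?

79.72°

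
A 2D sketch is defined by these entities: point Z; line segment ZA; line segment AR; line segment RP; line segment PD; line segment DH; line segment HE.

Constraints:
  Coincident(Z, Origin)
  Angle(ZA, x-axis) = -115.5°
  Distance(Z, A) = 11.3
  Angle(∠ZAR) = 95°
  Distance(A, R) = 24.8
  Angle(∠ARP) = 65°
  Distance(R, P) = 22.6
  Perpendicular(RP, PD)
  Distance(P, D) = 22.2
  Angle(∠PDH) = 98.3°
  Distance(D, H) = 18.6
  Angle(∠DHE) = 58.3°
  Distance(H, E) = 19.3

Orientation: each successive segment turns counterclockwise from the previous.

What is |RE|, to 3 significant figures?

13.9

Z is at the origin; ZA runs at -115.5° with length 11.3, so A = (-4.86, -10.2). ∠ZAR = 95.0° gives AR at -30.5° from the x-axis; with |AR| = 24.8, R = (16.5, -22.8). ∠ARP = 65.0° gives RP at 84.5° from the x-axis; with |RP| = 22.6, P = (18.7, -0.290). RP is perpendicular to PD, so PD runs at 174°; with |PD| = 22.2, D = (-3.43, 1.84). ∠PDH = 98.3° gives DH at -104° from the x-axis; with |DH| = 18.6, H = (-7.86, -16.2). ∠DHE = 58.3° gives HE at 17.9° from the x-axis; with |HE| = 19.3, E = (10.5, -10.3). Then |RE| = |E − R| = 13.9.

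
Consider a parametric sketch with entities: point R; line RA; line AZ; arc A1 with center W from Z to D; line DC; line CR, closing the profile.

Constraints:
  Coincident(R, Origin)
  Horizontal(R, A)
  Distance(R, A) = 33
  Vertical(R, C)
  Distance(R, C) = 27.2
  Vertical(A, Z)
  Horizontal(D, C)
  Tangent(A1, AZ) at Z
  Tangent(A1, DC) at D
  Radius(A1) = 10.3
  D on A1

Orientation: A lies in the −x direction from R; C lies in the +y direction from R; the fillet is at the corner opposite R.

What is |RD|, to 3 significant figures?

35.4

The virtual corner opposite R is at (-33.0, 27.2). Tangency of A1 to AZ means the radius WZ is perpendicular to AZ and tangency of A1 to DC means the radius WD is perpendicular to DC, with radius 10.3, so the center W sits 10.3 in from both sides at W = (-22.7, 16.9). That places the tangent points at Z = (-33.0, 16.9) on AZ and D = (-22.7, 27.2) on DC. Then |RD| = |D − R| = 35.4.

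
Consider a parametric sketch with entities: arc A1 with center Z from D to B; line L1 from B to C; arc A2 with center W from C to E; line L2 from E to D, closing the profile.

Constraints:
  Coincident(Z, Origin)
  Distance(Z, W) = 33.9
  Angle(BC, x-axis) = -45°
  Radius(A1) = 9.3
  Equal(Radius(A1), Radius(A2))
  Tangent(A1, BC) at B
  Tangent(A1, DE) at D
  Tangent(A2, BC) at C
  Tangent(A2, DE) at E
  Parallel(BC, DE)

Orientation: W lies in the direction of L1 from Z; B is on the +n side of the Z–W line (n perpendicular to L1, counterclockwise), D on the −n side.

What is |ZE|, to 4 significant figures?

35.15

The slot axis is L1's direction at -45.0°, so u = (cos -45.0°, sin -45.0°) = (0.7071, -0.7071) and n = (−sin -45.0°, cos -45.0°) = (0.7071, 0.7071). Z is at the origin and W lies 33.9 along u from Z, so W = 33.9·u = (23.97, -23.97). Tangency of A1 to both parallel lines with radius 9.3 puts B and D at Z ± 9.3·n: B = (6.576, 6.576), D = (-6.576, -6.576). Equal radii place C and E the same way about W: C = W + 9.3·n = (30.55, -17.39), E = W − 9.3·n = (17.39, -30.55). Then |ZE| = |E − Z| = 35.15.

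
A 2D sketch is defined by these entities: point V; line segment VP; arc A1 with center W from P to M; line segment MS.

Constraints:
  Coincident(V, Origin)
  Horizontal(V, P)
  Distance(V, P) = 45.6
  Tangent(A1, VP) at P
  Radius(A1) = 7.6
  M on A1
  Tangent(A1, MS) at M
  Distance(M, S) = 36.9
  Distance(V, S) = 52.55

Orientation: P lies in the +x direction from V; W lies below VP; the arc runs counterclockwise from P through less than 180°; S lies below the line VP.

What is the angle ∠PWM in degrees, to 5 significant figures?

78.983°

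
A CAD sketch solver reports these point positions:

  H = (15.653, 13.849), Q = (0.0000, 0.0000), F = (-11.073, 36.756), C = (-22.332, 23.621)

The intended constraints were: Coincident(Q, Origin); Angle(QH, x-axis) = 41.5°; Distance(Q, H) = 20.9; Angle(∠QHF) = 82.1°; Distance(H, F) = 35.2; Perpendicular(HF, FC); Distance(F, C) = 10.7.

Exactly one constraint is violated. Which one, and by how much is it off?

Distance(F, C) = 10.7 — off by 6.60.

Q = (0.00, 0.00) ✓; QH at 41.50° ✓; |QH| = 20.90 ✓; ∠QHF = 82.10° ✓; |HF| = 35.20 ✓; ∠(HF, FC) = 90.00° ✓; |FC| = 17.30 ✗.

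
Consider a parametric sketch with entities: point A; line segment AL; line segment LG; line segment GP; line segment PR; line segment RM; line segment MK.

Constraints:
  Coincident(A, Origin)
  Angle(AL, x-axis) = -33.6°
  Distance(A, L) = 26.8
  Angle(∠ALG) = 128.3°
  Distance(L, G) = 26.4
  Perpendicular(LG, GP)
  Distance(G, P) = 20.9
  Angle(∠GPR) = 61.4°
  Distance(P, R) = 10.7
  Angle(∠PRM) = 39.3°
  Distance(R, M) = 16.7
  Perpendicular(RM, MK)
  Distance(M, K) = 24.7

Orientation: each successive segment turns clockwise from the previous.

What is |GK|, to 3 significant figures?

38.7

A is at the origin; AL runs at -33.6° with length 26.8, so L = (22.3, -14.8). ∠ALG = 128.3° gives LG at -85.3° from the x-axis; with |LG| = 26.4, G = (24.5, -41.1). LG ⟂ GP, so GP runs at -175°; with |GP| = 20.9, P = (3.66, -42.9). ∠GPR = 61.4° gives PR at 66.1° from the x-axis; with |PR| = 10.7, R = (7.99, -33.1). ∠PRM = 39.3° gives RM at -74.6° from the x-axis; with |RM| = 16.7, M = (12.4, -49.2). The perpendicularity gives MK at right angles to RM, so MK runs at -165°; with |MK| = 24.7, K = (-11.4, -55.7). Then |GK| = |K − G| = 38.7.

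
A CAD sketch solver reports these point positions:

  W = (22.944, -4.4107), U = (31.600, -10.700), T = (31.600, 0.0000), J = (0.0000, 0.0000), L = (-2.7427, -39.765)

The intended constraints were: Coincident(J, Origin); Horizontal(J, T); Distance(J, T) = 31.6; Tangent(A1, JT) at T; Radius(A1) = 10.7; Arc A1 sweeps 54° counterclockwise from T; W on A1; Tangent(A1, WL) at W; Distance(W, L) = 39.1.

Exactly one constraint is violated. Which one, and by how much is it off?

Distance(W, L) = 39.1 — off by 4.60.

J = (0.00, 0.00) ✓; J.y = 0.00, T.y = 0.00 ✓; |JT| = 31.60 ✓; ∠(UT, TJ) = 90.00° ✓; |UT| = 10.70 ✓; bearing(U→W) − bearing(U→T) = 54.00° ✓; |UW| = 10.70 ✓; ∠(UW, WL) = 90.00° ✓; |WL| = 43.70 ✗.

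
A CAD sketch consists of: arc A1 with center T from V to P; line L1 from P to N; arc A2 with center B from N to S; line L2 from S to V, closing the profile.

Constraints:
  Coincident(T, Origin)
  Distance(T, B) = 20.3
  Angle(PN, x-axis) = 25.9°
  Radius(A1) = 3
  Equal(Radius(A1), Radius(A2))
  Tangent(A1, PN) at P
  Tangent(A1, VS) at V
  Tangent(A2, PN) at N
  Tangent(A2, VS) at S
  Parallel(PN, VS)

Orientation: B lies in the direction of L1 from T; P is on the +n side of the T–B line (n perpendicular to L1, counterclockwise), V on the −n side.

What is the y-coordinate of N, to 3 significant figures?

11.6

Tangency of A1 to both parallel lines with radius 3.0 puts P and V at T ± 3.0·n: P = (-1.31, 2.70), V = (1.31, -2.70). Equal radii place N and S the same way about B: N = B + 3.0·n = (17.0, 11.6), S = B − 3.0·n = (19.6, 6.17). So N.y = 11.6.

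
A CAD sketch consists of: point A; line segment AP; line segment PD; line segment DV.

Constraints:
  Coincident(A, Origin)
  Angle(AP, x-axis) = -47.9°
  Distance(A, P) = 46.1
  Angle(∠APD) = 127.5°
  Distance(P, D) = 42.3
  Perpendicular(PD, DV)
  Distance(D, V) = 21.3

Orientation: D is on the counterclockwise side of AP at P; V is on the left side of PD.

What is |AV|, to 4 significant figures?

72.00

A is at the origin; AP runs at -47.9° with length 46.1, so P = 46.1·(cos -47.9°, sin -47.9°) = (30.91, -34.21). ∠APD = 127.5°, so PD runs at -47.9° + (180° − 127.5°) = 4.600° from the x-axis; with |PD| = 42.3, D = P + 42.3·(cos 4.600°, sin 4.600°) = (73.07, -30.81). PD ⟂ DV; with |DV| = 21.3 on the left of PD, V = D + 21.3·(-0.08020, 0.9968) = (71.36, -9.581). Then |AV| = |V − A| = 72.00.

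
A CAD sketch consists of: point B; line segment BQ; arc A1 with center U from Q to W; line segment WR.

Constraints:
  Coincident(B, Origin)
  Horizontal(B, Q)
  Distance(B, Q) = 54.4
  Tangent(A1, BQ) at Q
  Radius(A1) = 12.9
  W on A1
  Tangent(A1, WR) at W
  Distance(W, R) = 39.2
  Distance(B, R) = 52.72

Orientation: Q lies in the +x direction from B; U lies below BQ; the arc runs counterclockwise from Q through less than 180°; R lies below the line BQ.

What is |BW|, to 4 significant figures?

43.18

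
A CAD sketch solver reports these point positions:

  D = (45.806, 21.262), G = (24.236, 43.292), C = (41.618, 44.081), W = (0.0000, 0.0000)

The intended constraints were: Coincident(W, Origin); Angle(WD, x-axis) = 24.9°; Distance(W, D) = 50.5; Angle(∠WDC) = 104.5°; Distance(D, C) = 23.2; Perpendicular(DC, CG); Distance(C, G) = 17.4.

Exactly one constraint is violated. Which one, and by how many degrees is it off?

Perpendicular(DC, CG) — off by 7.80°.

W = (0.00, 0.00) ✓; WD at 24.90° ✓; |WD| = 50.50 ✓; ∠WDC = 104.5° ✓; |DC| = 23.20 ✓; ∠(DC, CG) = 82.20° ✗; |CG| = 17.40 ✓.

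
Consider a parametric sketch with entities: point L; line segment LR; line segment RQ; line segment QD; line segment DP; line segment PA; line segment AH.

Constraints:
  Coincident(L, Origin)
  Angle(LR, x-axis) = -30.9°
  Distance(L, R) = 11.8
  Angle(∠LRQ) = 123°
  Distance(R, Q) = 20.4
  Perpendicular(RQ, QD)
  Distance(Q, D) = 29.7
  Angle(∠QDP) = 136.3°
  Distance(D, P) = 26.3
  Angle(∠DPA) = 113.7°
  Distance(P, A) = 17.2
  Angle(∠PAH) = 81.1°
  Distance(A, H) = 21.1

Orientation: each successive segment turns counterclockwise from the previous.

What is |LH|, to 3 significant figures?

14.7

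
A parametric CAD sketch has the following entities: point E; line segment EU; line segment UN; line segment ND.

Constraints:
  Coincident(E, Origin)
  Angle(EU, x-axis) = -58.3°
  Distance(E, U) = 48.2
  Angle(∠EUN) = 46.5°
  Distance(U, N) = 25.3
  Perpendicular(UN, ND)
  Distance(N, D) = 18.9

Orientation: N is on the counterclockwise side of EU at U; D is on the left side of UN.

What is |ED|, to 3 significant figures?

17.9

E is at the origin; EU runs at -58.3° with length 48.2, so U = 48.2·(cos -58.3°, sin -58.3°) = (25.3, -41.0). ∠EUN = 46.5°, so UN runs at -58.3° + (180° − 46.5°) = 75.2° from the x-axis; with |UN| = 25.3, N = U + 25.3·(cos 75.2°, sin 75.2°) = (31.8, -16.5). UN ⟂ ND; with |ND| = 18.9 on the left of UN, D = N + 18.9·(-0.967, 0.255) = (13.5, -11.7). Then |ED| = |D − E| = 17.9.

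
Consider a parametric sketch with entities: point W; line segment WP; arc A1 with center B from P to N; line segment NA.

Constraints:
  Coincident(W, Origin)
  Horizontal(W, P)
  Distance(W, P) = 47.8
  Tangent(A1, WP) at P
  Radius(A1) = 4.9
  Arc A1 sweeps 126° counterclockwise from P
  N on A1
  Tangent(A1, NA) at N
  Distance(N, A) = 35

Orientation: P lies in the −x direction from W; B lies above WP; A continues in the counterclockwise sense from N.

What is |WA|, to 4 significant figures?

73.83

W is at the origin; W and P share the same y with |WP| = 47.8 and P on the −x side, so P = (-47.80, 0.000). The tangent condition forces BP to be normal to WP, so B = P + (0, 4.9) = (-47.80, 4.900). On A1, P sits at bearing -90° from B; a 126° counterclockwise sweep puts N at bearing 36°, so N = B + 4.9·(cos 36°, sin 36°) = (-43.84, 7.780). Since A1 is tangent to NA there, BN ⟂ NA, so NA runs along (−sin 36°, cos 36°); with |NA| = 35.0, A = (-64.41, 36.10). Then |WA| = |A − W| = 73.83.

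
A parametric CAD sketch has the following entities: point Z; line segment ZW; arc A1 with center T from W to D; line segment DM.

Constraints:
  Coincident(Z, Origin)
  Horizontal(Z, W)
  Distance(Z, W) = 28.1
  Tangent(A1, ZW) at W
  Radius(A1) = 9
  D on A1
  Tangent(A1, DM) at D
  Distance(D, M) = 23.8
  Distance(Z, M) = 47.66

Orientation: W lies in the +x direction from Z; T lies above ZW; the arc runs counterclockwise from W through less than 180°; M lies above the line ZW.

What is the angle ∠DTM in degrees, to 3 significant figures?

69.3°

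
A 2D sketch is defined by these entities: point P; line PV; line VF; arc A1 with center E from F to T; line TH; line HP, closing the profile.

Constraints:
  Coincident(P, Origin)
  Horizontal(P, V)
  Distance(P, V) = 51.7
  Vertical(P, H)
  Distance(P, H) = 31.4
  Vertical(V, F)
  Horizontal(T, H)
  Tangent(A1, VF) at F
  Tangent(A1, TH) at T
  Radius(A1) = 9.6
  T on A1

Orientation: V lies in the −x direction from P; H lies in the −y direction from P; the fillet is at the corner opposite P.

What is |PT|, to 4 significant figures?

52.52

P is at the origin; PV is horizontal with |PV| = 51.7 and V on the −x side, so V = (-51.70, 0.000). P and H share the same x with |PH| = 31.4 and H on the −y side, so H = (0.000, -31.40). The virtual corner opposite P is at (-51.70, -31.40). Tangency of A1 to VF means the radius EF is perpendicular to VF and the tangent condition forces ET to be normal to TH, with radius 9.6, so the center E sits 9.6 in from both sides at E = (-42.10, -21.80). That places the tangent points at F = (-51.70, -21.80) on VF and T = (-42.10, -31.40) on TH. Then |PT| = |T − P| = 52.52.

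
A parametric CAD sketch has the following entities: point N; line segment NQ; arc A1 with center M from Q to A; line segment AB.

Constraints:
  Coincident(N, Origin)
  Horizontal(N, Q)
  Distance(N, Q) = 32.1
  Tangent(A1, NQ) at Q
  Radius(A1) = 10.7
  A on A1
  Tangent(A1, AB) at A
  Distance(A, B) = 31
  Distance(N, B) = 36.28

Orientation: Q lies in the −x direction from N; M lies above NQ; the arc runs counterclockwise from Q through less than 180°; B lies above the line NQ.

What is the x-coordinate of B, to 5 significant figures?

-9.9541

N is at the origin; NQ is horizontal with |NQ| = 32.1 and Q on the −x side, so Q = (-32.100, 0.0000). Tangency of A1 to NQ means the radius MQ is perpendicular to NQ, so M = Q + (0, 10.7) = (-32.100, 10.700). Since MA ⟂ AB (tangency), |MB| = √(10.7² + 31.0²) = 32.795 regardless of where A sits on A1. So B lies on both circle(N, 36.28) and circle(M, 32.795); the above-NQ intersection is B = (-9.9541, 34.888). A is the foot of the tangent from B: A = (-22.283, 6.4447).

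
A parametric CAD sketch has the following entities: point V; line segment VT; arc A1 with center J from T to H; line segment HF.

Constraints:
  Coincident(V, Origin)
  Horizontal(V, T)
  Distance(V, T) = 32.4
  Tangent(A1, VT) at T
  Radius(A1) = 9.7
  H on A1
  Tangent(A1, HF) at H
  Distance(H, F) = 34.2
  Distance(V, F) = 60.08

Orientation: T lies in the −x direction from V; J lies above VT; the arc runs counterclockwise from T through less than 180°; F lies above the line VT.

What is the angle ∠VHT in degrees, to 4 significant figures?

89.34°

Checks: V.y = 0.00, T.y = 0.00 ✓; |JH| = 9.700 ✓; ∠(JH, HF) = 90.00° ✓; |HF| = 34.20 ✓; |VF| = 60.08 ✓.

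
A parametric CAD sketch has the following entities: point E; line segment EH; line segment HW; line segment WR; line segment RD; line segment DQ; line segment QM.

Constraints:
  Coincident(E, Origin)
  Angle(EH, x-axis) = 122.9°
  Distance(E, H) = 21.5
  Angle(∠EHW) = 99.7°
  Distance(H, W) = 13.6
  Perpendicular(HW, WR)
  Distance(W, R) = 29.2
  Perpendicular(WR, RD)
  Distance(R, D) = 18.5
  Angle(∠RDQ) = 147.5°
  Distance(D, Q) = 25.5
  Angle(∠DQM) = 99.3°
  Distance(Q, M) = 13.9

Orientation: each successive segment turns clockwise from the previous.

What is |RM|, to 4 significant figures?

43.51

∠RDQ = 147.5° gives DQ at -169.9° from the x-axis; with |DQ| = 25.5, Q = (-20.63, -11.23). ∠DQM = 99.3° gives QM at 109.4° from the x-axis; with |QM| = 13.9, M = (-25.24, 1.880). Then |RM| = |M − R| = 43.51.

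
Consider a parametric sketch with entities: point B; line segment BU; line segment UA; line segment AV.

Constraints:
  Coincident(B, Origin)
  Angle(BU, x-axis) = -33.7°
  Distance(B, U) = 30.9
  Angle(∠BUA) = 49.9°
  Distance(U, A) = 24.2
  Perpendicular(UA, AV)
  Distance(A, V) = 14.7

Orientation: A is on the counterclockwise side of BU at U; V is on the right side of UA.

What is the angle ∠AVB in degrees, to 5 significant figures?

6.3948°

B is at the origin; BU runs at -33.7° with length 30.9, so U = 30.9·(cos -33.7°, sin -33.7°) = (25.707, -17.145). ∠BUA = 49.9°, so UA runs at -33.7° + (180° − 49.9°) = 96.400° from the x-axis; with |UA| = 24.2, A = U + 24.2·(cos 96.400°, sin 96.400°) = (23.010, 6.9045). UA ⟂ AV; with |AV| = 14.7 on the right of UA, V = A + 14.7·(0.99377, 0.11147) = (37.618, 8.5431). Then cos ∠AVB = VA·VB / (|VA||VB|), giving 6.3948°.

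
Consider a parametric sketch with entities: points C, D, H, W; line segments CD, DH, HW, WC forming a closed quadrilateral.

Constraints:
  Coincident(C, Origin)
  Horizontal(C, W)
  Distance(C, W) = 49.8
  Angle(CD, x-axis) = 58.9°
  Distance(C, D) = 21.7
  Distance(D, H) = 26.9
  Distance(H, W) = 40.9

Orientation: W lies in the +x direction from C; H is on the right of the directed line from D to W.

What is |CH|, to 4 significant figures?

12.79

C is at the origin; C and W share the same y with |CW| = 49.8 and W in +x, so W = (49.8, 0). CD runs at 58.9° with |CD| = 21.7, so D = (11.21, 18.58). H is determined by |DH| = 26.9 and |HW| = 40.9 together: it lies at the intersection of circle(D, 26.9) and circle(W, 40.9). With |DW| = 42.83, the foot of the radical line on DW is 10.34 from D and the perpendicular offset is √(26.9² − 10.34²) = 24.84. Taking the right-of-DW solution: H = (9.747, -8.279).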